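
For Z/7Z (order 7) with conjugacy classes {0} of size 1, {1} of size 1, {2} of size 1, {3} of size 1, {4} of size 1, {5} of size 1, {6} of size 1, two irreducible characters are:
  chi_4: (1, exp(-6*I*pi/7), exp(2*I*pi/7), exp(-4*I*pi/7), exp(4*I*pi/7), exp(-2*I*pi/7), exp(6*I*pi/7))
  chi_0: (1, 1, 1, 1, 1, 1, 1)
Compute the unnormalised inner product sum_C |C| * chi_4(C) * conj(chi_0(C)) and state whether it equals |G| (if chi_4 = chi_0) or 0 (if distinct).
Sum = 0; so <chi_4, chi_0> = 0 (distinct irreducibles are orthogonal).

Compute term by term over conjugacy classes (|C| * chi_4(C) * conj(chi_0(C))):
  1*(1)*conj(1) + 1*(exp(-6*I*pi/7))*conj(1) + 1*(exp(2*I*pi/7))*conj(1) + 1*(exp(-4*I*pi/7))*conj(1) + 1*(exp(4*I*pi/7))*conj(1) + 1*(exp(-2*I*pi/7))*conj(1) + 1*(exp(6*I*pi/7))*conj(1)
  = (1) + (exp(-6*I*pi/7)) + (exp(2*I*pi/7)) + (exp(-4*I*pi/7)) + (exp(4*I*pi/7)) + (exp(-2*I*pi/7)) + (exp(6*I*pi/7))
  = 0.
(Exp terms are combined using exp(i*s)*conj(exp(i*t)) = exp(i*(s-t)), and sums of them are collapsed using the identity that for every m > 1 the m distinct m-th roots of unity sum to 0, e.g. 1 + exp(2*I*pi/3) + exp(-2*I*pi/3) = 0.)
Dividing by |G| = 7 gives 0/7 = 0, matching the row-orthogonality relation <chi_4, chi_0> = [chi_4 = chi_0].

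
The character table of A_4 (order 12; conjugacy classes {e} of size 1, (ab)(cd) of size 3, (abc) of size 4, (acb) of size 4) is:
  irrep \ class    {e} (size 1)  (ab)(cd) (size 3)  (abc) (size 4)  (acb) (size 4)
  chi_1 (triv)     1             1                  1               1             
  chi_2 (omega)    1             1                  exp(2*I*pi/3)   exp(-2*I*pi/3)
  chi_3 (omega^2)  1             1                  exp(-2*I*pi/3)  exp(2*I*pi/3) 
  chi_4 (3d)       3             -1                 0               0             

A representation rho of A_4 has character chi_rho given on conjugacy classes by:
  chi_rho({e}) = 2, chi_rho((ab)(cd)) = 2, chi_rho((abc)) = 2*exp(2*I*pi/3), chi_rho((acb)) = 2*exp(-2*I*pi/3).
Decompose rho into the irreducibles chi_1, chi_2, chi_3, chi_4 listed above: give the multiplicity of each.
Multiplicities: chi_1: 0, chi_2: 2, chi_3: 0, chi_4: 0.

Derivation: Use <chi_rho, chi> = (1/|G|) sum_C |C| * chi_rho(C) * conj(chi(C)) with |G| = 12 for each irreducible chi in the table:
  <chi_rho, chi_1> = (1/12)[1*(2)*conj(1) + 3*(2)*conj(1) + 4*(2*exp(2*I*pi/3))*conj(1) + 4*(2*exp(-2*I*pi/3))*conj(1)]
      = (1/12)[(2) + (6) + (8*exp(2*I*pi/3)) + (8*exp(-2*I*pi/3))] = 0/12 = 0
  <chi_rho, chi_2> = (1/12)[1*(2)*conj(1) + 3*(2)*conj(1) + 4*(2*exp(2*I*pi/3))*conj(exp(2*I*pi/3)) + 4*(2*exp(-2*I*pi/3))*conj(exp(-2*I*pi/3))]
      = (1/12)[(2) + (6) + (8) + (8)] = 24/12 = 2
  <chi_rho, chi_3> = (1/12)[1*(2)*conj(1) + 3*(2)*conj(1) + 4*(2*exp(2*I*pi/3))*conj(exp(-2*I*pi/3)) + 4*(2*exp(-2*I*pi/3))*conj(exp(2*I*pi/3))]
      = (1/12)[(2) + (6) + (8*exp(-2*I*pi/3)) + (8*exp(2*I*pi/3))] = 0/12 = 0
  <chi_rho, chi_4> = (1/12)[1*(2)*conj(3) + 3*(2)*conj(-1) + 4*(2*exp(2*I*pi/3))*conj(0) + 4*(2*exp(-2*I*pi/3))*conj(0)]
      = (1/12)[(6) + (-6) + (0) + (0)] = 0/12 = 0
(Exp terms are combined using exp(i*s)*conj(exp(i*t)) = exp(i*(s-t)), and sums of them are collapsed using the identity that for every m > 1 the m distinct m-th roots of unity sum to 0, e.g. 1 + exp(2*I*pi/3) + exp(-2*I*pi/3) = 0.)
Dimension check: dim(rho) = sum (mult * dim) = 0*1 + 2*1 + 0*1 + 0*3 = 2 = chi_rho(e) = 2.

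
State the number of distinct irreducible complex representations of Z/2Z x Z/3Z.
6

Argument: The number of irreducible complex representations of a finite group equals its number of conjugacy classes. Z/2Z x Z/3Z is abelian of order 6, so every element is its own conjugacy class: 6 classes, so Z/2Z x Z/3Z (order 6) has exactly 6 irreducible complex representations.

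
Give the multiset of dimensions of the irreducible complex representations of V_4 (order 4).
Dimensions: 1, 1, 1, 1

Derivation: There are 4 irreducibles (= number of conjugacy classes). Their dimensions d_i satisfy sum d_i^2 = |G| = 4: 1 + 1 + 1 + 1 = 4.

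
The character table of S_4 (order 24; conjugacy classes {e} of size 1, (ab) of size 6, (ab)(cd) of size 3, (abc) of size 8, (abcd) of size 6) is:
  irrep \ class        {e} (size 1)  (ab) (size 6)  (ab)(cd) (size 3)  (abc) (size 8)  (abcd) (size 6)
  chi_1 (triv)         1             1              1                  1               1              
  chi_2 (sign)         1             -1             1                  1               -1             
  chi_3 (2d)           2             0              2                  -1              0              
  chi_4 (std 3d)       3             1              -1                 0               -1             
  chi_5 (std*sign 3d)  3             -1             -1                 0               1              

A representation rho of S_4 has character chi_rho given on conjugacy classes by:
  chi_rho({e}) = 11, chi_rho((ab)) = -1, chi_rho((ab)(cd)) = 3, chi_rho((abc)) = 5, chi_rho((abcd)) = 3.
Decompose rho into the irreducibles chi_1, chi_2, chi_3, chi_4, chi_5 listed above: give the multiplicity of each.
Multiplicities: chi_1: 3, chi_2: 2, chi_3: 0, chi_4: 0, chi_5: 2.

Use <chi_rho, chi> = (1/|G|) sum_C |C| * chi_rho(C) * conj(chi(C)) with |G| = 24 for each irreducible chi in the table:
  <chi_rho, chi_1> = (1/24)[1*(11)*conj(1) + 6*(-1)*conj(1) + 3*(3)*conj(1) + 8*(5)*conj(1) + 6*(3)*conj(1)]
      = (1/24)[(11) + (-6) + (9) + (40) + (18)] = 72/24 = 3
  <chi_rho, chi_2> = (1/24)[1*(11)*conj(1) + 6*(-1)*conj(-1) + 3*(3)*conj(1) + 8*(5)*conj(1) + 6*(3)*conj(-1)]
      = (1/24)[(11) + (6) + (9) + (40) + (-18)] = 48/24 = 2
  <chi_rho, chi_3> = (1/24)[1*(11)*conj(2) + 6*(-1)*conj(0) + 3*(3)*conj(2) + 8*(5)*conj(-1) + 6*(3)*conj(0)]
      = (1/24)[(22) + (0) + (18) + (-40) + (0)] = 0/24 = 0
  <chi_rho, chi_4> = (1/24)[1*(11)*conj(3) + 6*(-1)*conj(1) + 3*(3)*conj(-1) + 8*(5)*conj(0) + 6*(3)*conj(-1)]
      = (1/24)[(33) + (-6) + (-9) + (0) + (-18)] = 0/24 = 0
  <chi_rho, chi_5> = (1/24)[1*(11)*conj(3) + 6*(-1)*conj(-1) + 3*(3)*conj(-1) + 8*(5)*conj(0) + 6*(3)*conj(1)]
      = (1/24)[(33) + (6) + (-9) + (0) + (18)] = 48/24 = 2
Dimension check: dim(rho) = sum (mult * dim) = 3*1 + 2*1 + 0*2 + 0*3 + 2*3 = 11 = chi_rho(e) = 11.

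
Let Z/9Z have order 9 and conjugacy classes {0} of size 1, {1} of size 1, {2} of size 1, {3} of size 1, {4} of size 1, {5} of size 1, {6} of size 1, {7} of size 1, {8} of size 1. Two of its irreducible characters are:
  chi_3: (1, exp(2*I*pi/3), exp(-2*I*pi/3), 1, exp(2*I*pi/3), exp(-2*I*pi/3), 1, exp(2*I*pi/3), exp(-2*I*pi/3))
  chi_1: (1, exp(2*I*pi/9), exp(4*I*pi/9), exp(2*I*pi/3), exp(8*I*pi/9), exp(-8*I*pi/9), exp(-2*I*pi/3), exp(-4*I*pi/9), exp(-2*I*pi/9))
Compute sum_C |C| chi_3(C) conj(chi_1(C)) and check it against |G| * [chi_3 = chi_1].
Sum = 0; so <chi_3, chi_1> = 0 (distinct irreducibles are orthogonal).

Solution. Compute term by term over conjugacy classes (|C| * chi_3(C) * conj(chi_1(C))):
  1*(1)*conj(1) + 1*(exp(2*I*pi/3))*conj(exp(2*I*pi/9)) + 1*(exp(-2*I*pi/3))*conj(exp(4*I*pi/9)) + 1*(1)*conj(exp(2*I*pi/3)) + 1*(exp(2*I*pi/3))*conj(exp(8*I*pi/9)) + 1*(exp(-2*I*pi/3))*conj(exp(-8*I*pi/9)) + 1*(1)*conj(exp(-2*I*pi/3)) + 1*(exp(2*I*pi/3))*conj(exp(-4*I*pi/9)) + 1*(exp(-2*I*pi/3))*conj(exp(-2*I*pi/9))
  = (1) + (exp(4*I*pi/9)) + (exp(8*I*pi/9)) + (exp(-2*I*pi/3)) + (exp(-2*I*pi/9)) + (exp(2*I*pi/9)) + (exp(2*I*pi/3)) + (exp(-8*I*pi/9)) + (exp(-4*I*pi/9))
  = 0.
(Exp terms are combined using exp(i*s)*conj(exp(i*t)) = exp(i*(s-t)), and sums of them are collapsed using the identity that for every m > 1 the m distinct m-th roots of unity sum to 0, e.g. 1 + exp(2*I*pi/3) + exp(-2*I*pi/3) = 0.)
Dividing by |G| = 9 gives 0/9 = 0, matching the row-orthogonality relation <chi_3, chi_1> = [chi_3 = chi_1].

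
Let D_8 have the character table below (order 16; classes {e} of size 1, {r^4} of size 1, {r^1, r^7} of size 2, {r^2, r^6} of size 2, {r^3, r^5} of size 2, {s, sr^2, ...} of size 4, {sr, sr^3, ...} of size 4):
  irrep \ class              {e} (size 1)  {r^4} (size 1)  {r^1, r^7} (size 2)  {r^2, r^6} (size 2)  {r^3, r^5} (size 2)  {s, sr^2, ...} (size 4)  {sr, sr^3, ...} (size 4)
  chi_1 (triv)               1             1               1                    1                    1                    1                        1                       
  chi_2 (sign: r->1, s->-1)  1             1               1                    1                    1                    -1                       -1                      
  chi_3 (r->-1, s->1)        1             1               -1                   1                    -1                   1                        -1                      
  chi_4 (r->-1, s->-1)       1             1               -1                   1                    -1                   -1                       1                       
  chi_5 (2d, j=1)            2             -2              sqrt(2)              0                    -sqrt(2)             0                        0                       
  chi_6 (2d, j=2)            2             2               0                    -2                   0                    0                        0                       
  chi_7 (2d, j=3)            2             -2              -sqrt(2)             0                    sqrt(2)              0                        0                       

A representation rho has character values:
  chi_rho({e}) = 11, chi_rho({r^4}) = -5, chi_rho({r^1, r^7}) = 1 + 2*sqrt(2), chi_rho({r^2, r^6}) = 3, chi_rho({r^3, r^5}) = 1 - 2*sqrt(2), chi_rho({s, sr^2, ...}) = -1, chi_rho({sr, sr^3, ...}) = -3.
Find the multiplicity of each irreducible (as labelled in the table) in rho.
Multiplicities: chi_1: 0, chi_2: 2, chi_3: 1, chi_4: 0, chi_5: 3, chi_6: 0, chi_7: 1.

Solution. Use <chi_rho, chi> = (1/|G|) sum_C |C| * chi_rho(C) * conj(chi(C)) with |G| = 16 for each irreducible chi in the table:
  <chi_rho, chi_1> = (1/16)[1*(11)*conj(1) + 1*(-5)*conj(1) + 2*(1 + 2*sqrt(2))*conj(1) + 2*(3)*conj(1) + 2*(1 - 2*sqrt(2))*conj(1) + 4*(-1)*conj(1) + 4*(-3)*conj(1)]
      = (1/16)[(11) + (-5) + (2 + 4*sqrt(2)) + (6) + (2 - 4*sqrt(2)) + (-4) + (-12)] = 0/16 = 0
  <chi_rho, chi_2> = (1/16)[1*(11)*conj(1) + 1*(-5)*conj(1) + 2*(1 + 2*sqrt(2))*conj(1) + 2*(3)*conj(1) + 2*(1 - 2*sqrt(2))*conj(1) + 4*(-1)*conj(-1) + 4*(-3)*conj(-1)]
      = (1/16)[(11) + (-5) + (2 + 4*sqrt(2)) + (6) + (2 - 4*sqrt(2)) + (4) + (12)] = 32/16 = 2
  <chi_rho, chi_3> = (1/16)[1*(11)*conj(1) + 1*(-5)*conj(1) + 2*(1 + 2*sqrt(2))*conj(-1) + 2*(3)*conj(1) + 2*(1 - 2*sqrt(2))*conj(-1) + 4*(-1)*conj(1) + 4*(-3)*conj(-1)]
      = (1/16)[(11) + (-5) + (-4*sqrt(2) - 2) + (6) + (-2 + 4*sqrt(2)) + (-4) + (12)] = 16/16 = 1
  <chi_rho, chi_4> = (1/16)[1*(11)*conj(1) + 1*(-5)*conj(1) + 2*(1 + 2*sqrt(2))*conj(-1) + 2*(3)*conj(1) + 2*(1 - 2*sqrt(2))*conj(-1) + 4*(-1)*conj(-1) + 4*(-3)*conj(1)]
      = (1/16)[(11) + (-5) + (-4*sqrt(2) - 2) + (6) + (-2 + 4*sqrt(2)) + (4) + (-12)] = 0/16 = 0
  <chi_rho, chi_5> = (1/16)[1*(11)*conj(2) + 1*(-5)*conj(-2) + 2*(1 + 2*sqrt(2))*conj(sqrt(2)) + 2*(3)*conj(0) + 2*(1 - 2*sqrt(2))*conj(-sqrt(2)) + 4*(-1)*conj(0) + 4*(-3)*conj(0)]
      = (1/16)[(22) + (10) + (2*sqrt(2) + 8) + (0) + (8 - 2*sqrt(2)) + (0) + (0)] = 48/16 = 3
  <chi_rho, chi_6> = (1/16)[1*(11)*conj(2) + 1*(-5)*conj(2) + 2*(1 + 2*sqrt(2))*conj(0) + 2*(3)*conj(-2) + 2*(1 - 2*sqrt(2))*conj(0) + 4*(-1)*conj(0) + 4*(-3)*conj(0)]
      = (1/16)[(22) + (-10) + (0) + (-12) + (0) + (0) + (0)] = 0/16 = 0
  <chi_rho, chi_7> = (1/16)[1*(11)*conj(2) + 1*(-5)*conj(-2) + 2*(1 + 2*sqrt(2))*conj(-sqrt(2)) + 2*(3)*conj(0) + 2*(1 - 2*sqrt(2))*conj(sqrt(2)) + 4*(-1)*conj(0) + 4*(-3)*conj(0)]
      = (1/16)[(22) + (10) + (-8 - 2*sqrt(2)) + (0) + (-8 + 2*sqrt(2)) + (0) + (0)] = 16/16 = 1
Dimension check: dim(rho) = sum (mult * dim) = 0*1 + 2*1 + 1*1 + 0*1 + 3*2 + 0*2 + 1*2 = 11 = chi_rho(e) = 11.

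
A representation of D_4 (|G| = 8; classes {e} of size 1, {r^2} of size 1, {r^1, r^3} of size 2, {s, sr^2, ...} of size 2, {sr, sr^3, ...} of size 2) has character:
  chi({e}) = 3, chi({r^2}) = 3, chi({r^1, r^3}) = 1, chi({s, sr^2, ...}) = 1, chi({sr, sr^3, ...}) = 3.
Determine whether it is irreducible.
Not irreducible (reducible): <chi, chi> = 5 > 1.

Why: <chi, chi> = (1/|G|) sum_C |C| * |chi(C)|^2 = (1/8)[1*|3|^2 + 1*|3|^2 + 2*|1|^2 + 2*|1|^2 + 2*|3|^2]
  = (1/8)[(9) + (9) + (2) + (2) + (18)] = 40/8 = 5.
A character is irreducible iff <chi, chi> = 1, so this representation is reducible.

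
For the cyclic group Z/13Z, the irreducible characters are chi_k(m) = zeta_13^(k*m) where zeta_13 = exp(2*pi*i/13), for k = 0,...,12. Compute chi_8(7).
chi_8(7) = zeta_13^56 = exp(8*I*pi/13)

Derivation: chi_8(7) = zeta_13^(8*7) = zeta_13^56. Since zeta_13^13 = 1, this equals zeta_13^4 = exp(2*pi*i*4/13) = exp(8*I*pi/13).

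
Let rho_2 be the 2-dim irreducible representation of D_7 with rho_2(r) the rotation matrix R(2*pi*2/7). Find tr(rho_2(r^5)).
chi_{rho_2}(r^5) = 2*cos(2*pi*2*5/7) = -2*cos(pi/7)

Reasoning: rho_2(r^5) is rotation by angle 2*pi*2*5/7, whose trace is 2*cos(2*pi*2*5/7) = -2*cos(pi/7).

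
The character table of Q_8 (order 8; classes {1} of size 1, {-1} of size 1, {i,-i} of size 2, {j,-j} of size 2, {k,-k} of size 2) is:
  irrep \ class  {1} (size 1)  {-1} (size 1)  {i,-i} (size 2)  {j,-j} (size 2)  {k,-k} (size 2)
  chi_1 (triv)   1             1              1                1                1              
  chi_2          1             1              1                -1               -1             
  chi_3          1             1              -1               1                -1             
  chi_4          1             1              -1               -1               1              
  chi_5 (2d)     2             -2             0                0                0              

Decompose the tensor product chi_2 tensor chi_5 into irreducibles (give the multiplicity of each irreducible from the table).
chi_2 tensor chi_5 = chi_5 (all other irreducibles have multiplicity 0).

Solution. The character of a tensor product is the pointwise product (chi_2 * chi_5)(C) = chi_2(C) * chi_5(C):
  {1}: (1)*(2), {-1}: (1)*(-2), {i,-i}: (1)*(0), {j,-j}: (-1)*(0), {k,-k}: (-1)*(0)
so (chi_2 * chi_5) takes values
  {1} -> 2, {-1} -> -2, {i,-i} -> 0, {j,-j} -> 0, {k,-k} -> 0.
Now take the inner product of this character with each irreducible chi from the table, <chi_2*chi_5, chi> = (1/8) sum_C |C| (chi_2*chi_5)(C) conj(chi(C)):
  <chi_2*chi_5, chi_1> = (1/8)[1*(2)*conj(1) + 1*(-2)*conj(1) + 2*(0)*conj(1) + 2*(0)*conj(1) + 2*(0)*conj(1)]
      = (1/8)[(2) + (-2) + (0) + (0) + (0)] = 0/8 = 0
  <chi_2*chi_5, chi_2> = (1/8)[1*(2)*conj(1) + 1*(-2)*conj(1) + 2*(0)*conj(1) + 2*(0)*conj(-1) + 2*(0)*conj(-1)]
      = (1/8)[(2) + (-2) + (0) + (0) + (0)] = 0/8 = 0
  <chi_2*chi_5, chi_3> = (1/8)[1*(2)*conj(1) + 1*(-2)*conj(1) + 2*(0)*conj(-1) + 2*(0)*conj(1) + 2*(0)*conj(-1)]
      = (1/8)[(2) + (-2) + (0) + (0) + (0)] = 0/8 = 0
  <chi_2*chi_5, chi_4> = (1/8)[1*(2)*conj(1) + 1*(-2)*conj(1) + 2*(0)*conj(-1) + 2*(0)*conj(-1) + 2*(0)*conj(1)]
      = (1/8)[(2) + (-2) + (0) + (0) + (0)] = 0/8 = 0
  <chi_2*chi_5, chi_5> = (1/8)[1*(2)*conj(2) + 1*(-2)*conj(-2) + 2*(0)*conj(0) + 2*(0)*conj(0) + 2*(0)*conj(0)]
      = (1/8)[(4) + (4) + (0) + (0) + (0)] = 8/8 = 1
Hence the multiplicities are chi_5: 1. Dimension check: dim(chi_2)*dim(chi_5) = 1*2 = 2 and sum (mult * dim) = 1*2 = 2.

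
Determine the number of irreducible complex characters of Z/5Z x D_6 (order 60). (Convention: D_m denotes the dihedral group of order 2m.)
30

Justification: The number of irreducible complex representations of a finite group equals its number of conjugacy classes. For a direct product, #classes(G x H) = #classes(G) * #classes(H). Z/5Z has 5 classes (abelian), D_6 has 6 classes, so 5 * 6 = 30, so Z/5Z x D_6 (order 60) has exactly 30 irreducible complex representations.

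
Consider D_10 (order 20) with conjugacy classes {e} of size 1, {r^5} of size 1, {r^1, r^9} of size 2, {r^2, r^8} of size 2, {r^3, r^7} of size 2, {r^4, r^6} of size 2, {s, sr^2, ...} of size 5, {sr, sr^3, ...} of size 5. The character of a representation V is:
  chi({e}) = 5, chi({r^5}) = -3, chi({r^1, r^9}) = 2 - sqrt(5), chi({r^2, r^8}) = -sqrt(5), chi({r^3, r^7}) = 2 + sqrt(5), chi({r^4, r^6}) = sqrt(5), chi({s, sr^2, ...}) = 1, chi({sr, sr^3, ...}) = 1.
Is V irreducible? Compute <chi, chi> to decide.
Not irreducible (reducible): <chi, chi> = 5 > 1.

Argument: <chi, chi> = (1/|G|) sum_C |C| * |chi(C)|^2 = (1/20)[1*|5|^2 + 1*|-3|^2 + 2*|2 - sqrt(5)|^2 + 2*|-sqrt(5)|^2 + 2*|2 + sqrt(5)|^2 + 2*|sqrt(5)|^2 + 5*|1|^2 + 5*|1|^2]
  = (1/20)[(25) + (9) + (18 - 8*sqrt(5)) + (10) + (8*sqrt(5) + 18) + (10) + (5) + (5)] = 100/20 = 5.
A character is irreducible iff <chi, chi> = 1, so this representation is reducible.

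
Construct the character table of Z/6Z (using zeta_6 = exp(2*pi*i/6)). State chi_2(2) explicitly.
Character table of Z/6Z (irreps indexed chi_0,...,chi_5 with chi_k(m) = zeta_6^(k*m), zeta_6 = exp(2*pi*i/6)):
  irrep \ class  {0} (size 1)  {1} (size 1)    {2} (size 1)    {3} (size 1)  {4} (size 1)    {5} (size 1)  
  chi_0          1             1               1               1             1               1             
  chi_1          1             exp(I*pi/3)     exp(2*I*pi/3)   -1            exp(-2*I*pi/3)  exp(-I*pi/3)  
  chi_2          1             exp(2*I*pi/3)   exp(-2*I*pi/3)  1             exp(2*I*pi/3)   exp(-2*I*pi/3)
  chi_3          1             -1              1               -1            1               -1            
  chi_4          1             exp(-2*I*pi/3)  exp(2*I*pi/3)   1             exp(-2*I*pi/3)  exp(2*I*pi/3) 
  chi_5          1             exp(-I*pi/3)    exp(-2*I*pi/3)  -1            exp(2*I*pi/3)   exp(I*pi/3)   

Spot check: chi_2(2) = zeta_6^(2*2) = zeta_6^4 = exp(-2*I*pi/3).

Z/6Z is abelian, so all 6 irreducible complex representations are 1-dimensional. They are given by chi_k(m) = zeta_6^(k*m) for k = 0,...,5. Row orthogonality: sum_m chi_k(m) conj(chi_l(m)) = 6 * [k = l].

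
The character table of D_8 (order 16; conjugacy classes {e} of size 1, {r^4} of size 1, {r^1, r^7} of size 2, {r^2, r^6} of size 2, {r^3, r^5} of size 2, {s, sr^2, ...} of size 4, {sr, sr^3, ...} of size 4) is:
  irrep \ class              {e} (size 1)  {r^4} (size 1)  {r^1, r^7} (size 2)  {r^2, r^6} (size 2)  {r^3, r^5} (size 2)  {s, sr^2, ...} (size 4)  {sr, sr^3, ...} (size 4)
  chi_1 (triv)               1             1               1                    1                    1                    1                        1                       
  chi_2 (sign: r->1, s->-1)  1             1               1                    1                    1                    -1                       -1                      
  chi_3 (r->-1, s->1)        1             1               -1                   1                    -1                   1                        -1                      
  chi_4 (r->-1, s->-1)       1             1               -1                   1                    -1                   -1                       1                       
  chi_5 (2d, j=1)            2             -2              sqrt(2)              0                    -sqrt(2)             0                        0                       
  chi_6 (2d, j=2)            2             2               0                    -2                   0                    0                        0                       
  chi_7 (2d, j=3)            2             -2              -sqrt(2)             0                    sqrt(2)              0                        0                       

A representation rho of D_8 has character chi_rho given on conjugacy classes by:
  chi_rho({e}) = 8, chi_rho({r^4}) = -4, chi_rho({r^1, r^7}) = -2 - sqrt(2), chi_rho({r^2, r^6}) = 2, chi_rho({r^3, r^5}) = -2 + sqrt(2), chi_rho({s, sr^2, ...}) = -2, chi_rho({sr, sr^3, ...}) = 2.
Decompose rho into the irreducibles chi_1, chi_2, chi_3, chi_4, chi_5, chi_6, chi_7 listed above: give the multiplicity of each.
Multiplicities: chi_1: 0, chi_2: 0, chi_3: 0, chi_4: 2, chi_5: 1, chi_6: 0, chi_7: 2.

Solution. Use <chi_rho, chi> = (1/|G|) sum_C |C| * chi_rho(C) * conj(chi(C)) with |G| = 16 for each irreducible chi in the table:
  <chi_rho, chi_1> = (1/16)[1*(8)*conj(1) + 1*(-4)*conj(1) + 2*(-2 - sqrt(2))*conj(1) + 2*(2)*conj(1) + 2*(-2 + sqrt(2))*conj(1) + 4*(-2)*conj(1) + 4*(2)*conj(1)]
      = (1/16)[(8) + (-4) + (-4 - 2*sqrt(2)) + (4) + (-4 + 2*sqrt(2)) + (-8) + (8)] = 0/16 = 0
  <chi_rho, chi_2> = (1/16)[1*(8)*conj(1) + 1*(-4)*conj(1) + 2*(-2 - sqrt(2))*conj(1) + 2*(2)*conj(1) + 2*(-2 + sqrt(2))*conj(1) + 4*(-2)*conj(-1) + 4*(2)*conj(-1)]
      = (1/16)[(8) + (-4) + (-4 - 2*sqrt(2)) + (4) + (-4 + 2*sqrt(2)) + (8) + (-8)] = 0/16 = 0
  <chi_rho, chi_3> = (1/16)[1*(8)*conj(1) + 1*(-4)*conj(1) + 2*(-2 - sqrt(2))*conj(-1) + 2*(2)*conj(1) + 2*(-2 + sqrt(2))*conj(-1) + 4*(-2)*conj(1) + 4*(2)*conj(-1)]
      = (1/16)[(8) + (-4) + (2*sqrt(2) + 4) + (4) + (4 - 2*sqrt(2)) + (-8) + (-8)] = 0/16 = 0
  <chi_rho, chi_4> = (1/16)[1*(8)*conj(1) + 1*(-4)*conj(1) + 2*(-2 - sqrt(2))*conj(-1) + 2*(2)*conj(1) + 2*(-2 + sqrt(2))*conj(-1) + 4*(-2)*conj(-1) + 4*(2)*conj(1)]
      = (1/16)[(8) + (-4) + (2*sqrt(2) + 4) + (4) + (4 - 2*sqrt(2)) + (8) + (8)] = 32/16 = 2
  <chi_rho, chi_5> = (1/16)[1*(8)*conj(2) + 1*(-4)*conj(-2) + 2*(-2 - sqrt(2))*conj(sqrt(2)) + 2*(2)*conj(0) + 2*(-2 + sqrt(2))*conj(-sqrt(2)) + 4*(-2)*conj(0) + 4*(2)*conj(0)]
      = (1/16)[(16) + (8) + (-4*sqrt(2) - 4) + (0) + (-4 + 4*sqrt(2)) + (0) + (0)] = 16/16 = 1
  <chi_rho, chi_6> = (1/16)[1*(8)*conj(2) + 1*(-4)*conj(2) + 2*(-2 - sqrt(2))*conj(0) + 2*(2)*conj(-2) + 2*(-2 + sqrt(2))*conj(0) + 4*(-2)*conj(0) + 4*(2)*conj(0)]
      = (1/16)[(16) + (-8) + (0) + (-8) + (0) + (0) + (0)] = 0/16 = 0
  <chi_rho, chi_7> = (1/16)[1*(8)*conj(2) + 1*(-4)*conj(-2) + 2*(-2 - sqrt(2))*conj(-sqrt(2)) + 2*(2)*conj(0) + 2*(-2 + sqrt(2))*conj(sqrt(2)) + 4*(-2)*conj(0) + 4*(2)*conj(0)]
      = (1/16)[(16) + (8) + (4 + 4*sqrt(2)) + (0) + (4 - 4*sqrt(2)) + (0) + (0)] = 32/16 = 2
Dimension check: dim(rho) = sum (mult * dim) = 0*1 + 0*1 + 0*1 + 2*1 + 1*2 + 0*2 + 2*2 = 8 = chi_rho(e) = 8.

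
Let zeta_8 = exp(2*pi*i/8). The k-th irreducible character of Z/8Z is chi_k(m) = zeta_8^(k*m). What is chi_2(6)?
chi_2(6) = zeta_8^12 = -1

Why: chi_2(6) = zeta_8^(2*6) = zeta_8^12. Since zeta_8^8 = 1, this equals zeta_8^4 = exp(2*pi*i*4/8) = -1.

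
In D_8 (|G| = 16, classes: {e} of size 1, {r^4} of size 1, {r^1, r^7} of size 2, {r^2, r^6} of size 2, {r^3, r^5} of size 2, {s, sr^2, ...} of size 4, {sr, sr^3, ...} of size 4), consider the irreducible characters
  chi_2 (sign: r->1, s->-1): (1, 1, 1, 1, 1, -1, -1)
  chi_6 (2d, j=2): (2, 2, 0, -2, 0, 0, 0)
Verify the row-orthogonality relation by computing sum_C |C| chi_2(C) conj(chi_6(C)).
Sum = 0; so <chi_2, chi_6> = 0 (distinct irreducibles are orthogonal).

Solution. Compute term by term over conjugacy classes (|C| * chi_2(C) * conj(chi_6(C))):
  1*(1)*conj(2) + 1*(1)*conj(2) + 2*(1)*conj(0) + 2*(1)*conj(-2) + 2*(1)*conj(0) + 4*(-1)*conj(0) + 4*(-1)*conj(0)
  = (2) + (2) + (0) + (-4) + (0) + (0) + (0)
  = 0.
Dividing by |G| = 16 gives 0/16 = 0, matching the row-orthogonality relation <chi_2, chi_6> = [chi_2 = chi_6].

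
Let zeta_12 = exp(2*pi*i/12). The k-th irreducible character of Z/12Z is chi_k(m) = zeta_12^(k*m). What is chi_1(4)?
chi_1(4) = zeta_12^4 = exp(2*I*pi/3)

Working: chi_1(4) = zeta_12^(1*4) = zeta_12^4. Since zeta_12^12 = 1, this equals zeta_12^4 = exp(2*pi*i*4/12) = exp(2*I*pi/3).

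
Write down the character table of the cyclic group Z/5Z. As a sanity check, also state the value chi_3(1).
Character table of Z/5Z (irreps indexed chi_0,...,chi_4 with chi_k(m) = zeta_5^(k*m), zeta_5 = exp(2*pi*i/5)):
  irrep \ class  {0} (size 1)  {1} (size 1)    {2} (size 1)    {3} (size 1)    {4} (size 1)  
  chi_0          1             1               1               1               1             
  chi_1          1             exp(2*I*pi/5)   exp(4*I*pi/5)   exp(-4*I*pi/5)  exp(-2*I*pi/5)
  chi_2          1             exp(4*I*pi/5)   exp(-2*I*pi/5)  exp(2*I*pi/5)   exp(-4*I*pi/5)
  chi_3          1             exp(-4*I*pi/5)  exp(2*I*pi/5)   exp(-2*I*pi/5)  exp(4*I*pi/5) 
  chi_4          1             exp(-2*I*pi/5)  exp(-4*I*pi/5)  exp(4*I*pi/5)   exp(2*I*pi/5) 

Spot check: chi_3(1) = zeta_5^(3*1) = zeta_5^3 = exp(-4*I*pi/5).

Z/5Z is abelian, so all 5 irreducible complex representations are 1-dimensional. They are given by chi_k(m) = zeta_5^(k*m) for k = 0,...,4. Row orthogonality: sum_m chi_k(m) conj(chi_l(m)) = 5 * [k = l].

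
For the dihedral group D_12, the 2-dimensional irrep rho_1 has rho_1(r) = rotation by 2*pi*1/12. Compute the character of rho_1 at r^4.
chi_{rho_1}(r^4) = 2*cos(2*pi*1*4/12) = -1

Working: rho_1(r^4) is rotation by angle 2*pi*1*4/12, whose trace is 2*cos(2*pi*1*4/12) = -1.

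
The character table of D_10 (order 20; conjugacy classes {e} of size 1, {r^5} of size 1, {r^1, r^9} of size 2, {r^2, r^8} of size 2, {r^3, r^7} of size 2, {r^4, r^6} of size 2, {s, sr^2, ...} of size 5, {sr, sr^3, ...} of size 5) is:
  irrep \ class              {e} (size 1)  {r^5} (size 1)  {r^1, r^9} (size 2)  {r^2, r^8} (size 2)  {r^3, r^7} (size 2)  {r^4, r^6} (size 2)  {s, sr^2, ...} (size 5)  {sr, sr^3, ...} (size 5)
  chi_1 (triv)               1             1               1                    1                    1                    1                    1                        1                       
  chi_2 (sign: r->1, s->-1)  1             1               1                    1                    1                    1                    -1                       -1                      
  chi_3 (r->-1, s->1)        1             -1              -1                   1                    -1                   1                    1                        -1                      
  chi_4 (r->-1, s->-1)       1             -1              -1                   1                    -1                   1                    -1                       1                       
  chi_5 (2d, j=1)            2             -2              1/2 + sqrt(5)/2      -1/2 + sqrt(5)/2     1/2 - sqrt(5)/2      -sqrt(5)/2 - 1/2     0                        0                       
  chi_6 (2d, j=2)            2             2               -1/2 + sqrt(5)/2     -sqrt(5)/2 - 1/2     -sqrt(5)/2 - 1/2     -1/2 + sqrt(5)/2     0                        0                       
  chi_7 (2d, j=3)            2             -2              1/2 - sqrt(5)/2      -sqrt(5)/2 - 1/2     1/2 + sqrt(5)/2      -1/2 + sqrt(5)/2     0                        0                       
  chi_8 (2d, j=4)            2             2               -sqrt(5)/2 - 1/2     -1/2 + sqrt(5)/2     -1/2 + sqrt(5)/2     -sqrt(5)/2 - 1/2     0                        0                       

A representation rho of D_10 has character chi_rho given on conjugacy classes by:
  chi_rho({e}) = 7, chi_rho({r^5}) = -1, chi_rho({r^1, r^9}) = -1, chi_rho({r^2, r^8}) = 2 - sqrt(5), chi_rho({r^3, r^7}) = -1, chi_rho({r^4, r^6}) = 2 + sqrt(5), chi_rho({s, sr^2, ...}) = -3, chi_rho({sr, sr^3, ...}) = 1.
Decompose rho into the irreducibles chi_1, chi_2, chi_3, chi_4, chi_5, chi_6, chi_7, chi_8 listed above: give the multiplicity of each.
Multiplicities: chi_1: 0, chi_2: 1, chi_3: 0, chi_4: 2, chi_5: 0, chi_6: 1, chi_7: 1, chi_8: 0.

Use <chi_rho, chi> = (1/|G|) sum_C |C| * chi_rho(C) * conj(chi(C)) with |G| = 20 for each irreducible chi in the table:
  <chi_rho, chi_1> = (1/20)[1*(7)*conj(1) + 1*(-1)*conj(1) + 2*(-1)*conj(1) + 2*(2 - sqrt(5))*conj(1) + 2*(-1)*conj(1) + 2*(2 + sqrt(5))*conj(1) + 5*(-3)*conj(1) + 5*(1)*conj(1)]
      = (1/20)[(7) + (-1) + (-2) + (4 - 2*sqrt(5)) + (-2) + (4 + 2*sqrt(5)) + (-15) + (5)] = 0/20 = 0
  <chi_rho, chi_2> = (1/20)[1*(7)*conj(1) + 1*(-1)*conj(1) + 2*(-1)*conj(1) + 2*(2 - sqrt(5))*conj(1) + 2*(-1)*conj(1) + 2*(2 + sqrt(5))*conj(1) + 5*(-3)*conj(-1) + 5*(1)*conj(-1)]
      = (1/20)[(7) + (-1) + (-2) + (4 - 2*sqrt(5)) + (-2) + (4 + 2*sqrt(5)) + (15) + (-5)] = 20/20 = 1
  <chi_rho, chi_3> = (1/20)[1*(7)*conj(1) + 1*(-1)*conj(-1) + 2*(-1)*conj(-1) + 2*(2 - sqrt(5))*conj(1) + 2*(-1)*conj(-1) + 2*(2 + sqrt(5))*conj(1) + 5*(-3)*conj(1) + 5*(1)*conj(-1)]
      = (1/20)[(7) + (1) + (2) + (4 - 2*sqrt(5)) + (2) + (4 + 2*sqrt(5)) + (-15) + (-5)] = 0/20 = 0
  <chi_rho, chi_4> = (1/20)[1*(7)*conj(1) + 1*(-1)*conj(-1) + 2*(-1)*conj(-1) + 2*(2 - sqrt(5))*conj(1) + 2*(-1)*conj(-1) + 2*(2 + sqrt(5))*conj(1) + 5*(-3)*conj(-1) + 5*(1)*conj(1)]
      = (1/20)[(7) + (1) + (2) + (4 - 2*sqrt(5)) + (2) + (4 + 2*sqrt(5)) + (15) + (5)] = 40/20 = 2
  <chi_rho, chi_5> = (1/20)[1*(7)*conj(2) + 1*(-1)*conj(-2) + 2*(-1)*conj(1/2 + sqrt(5)/2) + 2*(2 - sqrt(5))*conj(-1/2 + sqrt(5)/2) + 2*(-1)*conj(1/2 - sqrt(5)/2) + 2*(2 + sqrt(5))*conj(-sqrt(5)/2 - 1/2) + 5*(-3)*conj(0) + 5*(1)*conj(0)]
      = (1/20)[(14) + (2) + (-sqrt(5) - 1) + (-7 + 3*sqrt(5)) + (-1 + sqrt(5)) + (-7 - 3*sqrt(5)) + (0) + (0)] = 0/20 = 0
  <chi_rho, chi_6> = (1/20)[1*(7)*conj(2) + 1*(-1)*conj(2) + 2*(-1)*conj(-1/2 + sqrt(5)/2) + 2*(2 - sqrt(5))*conj(-sqrt(5)/2 - 1/2) + 2*(-1)*conj(-sqrt(5)/2 - 1/2) + 2*(2 + sqrt(5))*conj(-1/2 + sqrt(5)/2) + 5*(-3)*conj(0) + 5*(1)*conj(0)]
      = (1/20)[(14) + (-2) + (1 - sqrt(5)) + (3 - sqrt(5)) + (1 + sqrt(5)) + (sqrt(5) + 3) + (0) + (0)] = 20/20 = 1
  <chi_rho, chi_7> = (1/20)[1*(7)*conj(2) + 1*(-1)*conj(-2) + 2*(-1)*conj(1/2 - sqrt(5)/2) + 2*(2 - sqrt(5))*conj(-sqrt(5)/2 - 1/2) + 2*(-1)*conj(1/2 + sqrt(5)/2) + 2*(2 + sqrt(5))*conj(-1/2 + sqrt(5)/2) + 5*(-3)*conj(0) + 5*(1)*conj(0)]
      = (1/20)[(14) + (2) + (-1 + sqrt(5)) + (3 - sqrt(5)) + (-sqrt(5) - 1) + (sqrt(5) + 3) + (0) + (0)] = 20/20 = 1
  <chi_rho, chi_8> = (1/20)[1*(7)*conj(2) + 1*(-1)*conj(2) + 2*(-1)*conj(-sqrt(5)/2 - 1/2) + 2*(2 - sqrt(5))*conj(-1/2 + sqrt(5)/2) + 2*(-1)*conj(-1/2 + sqrt(5)/2) + 2*(2 + sqrt(5))*conj(-sqrt(5)/2 - 1/2) + 5*(-3)*conj(0) + 5*(1)*conj(0)]
      = (1/20)[(14) + (-2) + (1 + sqrt(5)) + (-7 + 3*sqrt(5)) + (1 - sqrt(5)) + (-7 - 3*sqrt(5)) + (0) + (0)] = 0/20 = 0
Dimension check: dim(rho) = sum (mult * dim) = 0*1 + 1*1 + 0*1 + 2*1 + 0*2 + 1*2 + 1*2 + 0*2 = 7 = chi_rho(e) = 7.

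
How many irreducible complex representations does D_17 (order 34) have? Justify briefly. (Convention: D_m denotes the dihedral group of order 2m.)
10

Derivation: The number of irreducible complex representations of a finite group equals its number of conjugacy classes. D_17 has 10 conjugacy classes ((n+3)/2 for n odd), so D_17 (order 34) has exactly 10 irreducible complex representations.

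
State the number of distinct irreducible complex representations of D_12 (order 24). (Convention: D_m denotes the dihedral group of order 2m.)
9

Justification: The number of irreducible complex representations of a finite group equals its number of conjugacy classes. D_12 has 9 conjugacy classes (n/2 + 3 for n even), so D_12 (order 24) has exactly 9 irreducible complex representations.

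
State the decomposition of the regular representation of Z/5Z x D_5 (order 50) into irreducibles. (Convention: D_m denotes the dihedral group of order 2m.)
Each irreducible V_i of dimension d_i appears with multiplicity d_i, i.e. rho_reg = (direct sum over all irreducibles V_i) d_i V_i. The irreducible dimensions for Z/5Z x D_5 are 1, 1, 1, 1, 1, 1, 1, 1, 1, 1, 2, 2, 2, 2, 2, 2, 2, 2, 2, 2: 10 irreducibles of dimension 1, each with multiplicity 1; 10 irreducibles of dimension 2, each with multiplicity 2. Total dimension 10*1*1 + 10*2*2 = 50 = |G|.

Justification: General theorem: in the regular representation of a finite group G, each irreducible appears with multiplicity equal to its dimension. Check: dim(rho_reg) = sum d_i^2 = 1 + 1 + 1 + 1 + 1 + 1 + 1 + 1 + 1 + 1 + 4 + 4 + 4 + 4 + 4 + 4 + 4 + 4 + 4 + 4 = 50 = |G|.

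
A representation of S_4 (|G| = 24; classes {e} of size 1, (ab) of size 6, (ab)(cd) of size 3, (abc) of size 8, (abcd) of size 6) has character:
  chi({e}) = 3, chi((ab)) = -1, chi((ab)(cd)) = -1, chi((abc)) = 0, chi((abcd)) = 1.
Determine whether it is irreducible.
Irreducible: <chi, chi> = 1.

Solution. <chi, chi> = (1/|G|) sum_C |C| * |chi(C)|^2 = (1/24)[1*|3|^2 + 6*|-1|^2 + 3*|-1|^2 + 8*|0|^2 + 6*|1|^2]
  = (1/24)[(9) + (6) + (3) + (0) + (6)] = 24/24 = 1.
A character is irreducible iff <chi, chi> = 1, so this representation is irreducible.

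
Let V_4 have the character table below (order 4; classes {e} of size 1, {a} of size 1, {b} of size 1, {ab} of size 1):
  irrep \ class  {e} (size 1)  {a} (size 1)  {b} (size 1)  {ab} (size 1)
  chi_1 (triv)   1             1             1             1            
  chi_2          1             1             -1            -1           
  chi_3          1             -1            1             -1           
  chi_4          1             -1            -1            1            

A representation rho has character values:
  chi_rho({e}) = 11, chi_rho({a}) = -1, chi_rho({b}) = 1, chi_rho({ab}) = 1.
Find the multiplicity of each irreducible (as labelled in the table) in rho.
Multiplicities: chi_1: 3, chi_2: 2, chi_3: 3, chi_4: 3.

Argument: Use <chi_rho, chi> = (1/|G|) sum_C |C| * chi_rho(C) * conj(chi(C)) with |G| = 4 for each irreducible chi in the table:
  <chi_rho, chi_1> = (1/4)[1*(11)*conj(1) + 1*(-1)*conj(1) + 1*(1)*conj(1) + 1*(1)*conj(1)]
      = (1/4)[(11) + (-1) + (1) + (1)] = 12/4 = 3
  <chi_rho, chi_2> = (1/4)[1*(11)*conj(1) + 1*(-1)*conj(1) + 1*(1)*conj(-1) + 1*(1)*conj(-1)]
      = (1/4)[(11) + (-1) + (-1) + (-1)] = 8/4 = 2
  <chi_rho, chi_3> = (1/4)[1*(11)*conj(1) + 1*(-1)*conj(-1) + 1*(1)*conj(1) + 1*(1)*conj(-1)]
      = (1/4)[(11) + (1) + (1) + (-1)] = 12/4 = 3
  <chi_rho, chi_4> = (1/4)[1*(11)*conj(1) + 1*(-1)*conj(-1) + 1*(1)*conj(-1) + 1*(1)*conj(1)]
      = (1/4)[(11) + (1) + (-1) + (1)] = 12/4 = 3
Dimension check: dim(rho) = sum (mult * dim) = 3*1 + 2*1 + 3*1 + 3*1 = 11 = chi_rho(e) = 11.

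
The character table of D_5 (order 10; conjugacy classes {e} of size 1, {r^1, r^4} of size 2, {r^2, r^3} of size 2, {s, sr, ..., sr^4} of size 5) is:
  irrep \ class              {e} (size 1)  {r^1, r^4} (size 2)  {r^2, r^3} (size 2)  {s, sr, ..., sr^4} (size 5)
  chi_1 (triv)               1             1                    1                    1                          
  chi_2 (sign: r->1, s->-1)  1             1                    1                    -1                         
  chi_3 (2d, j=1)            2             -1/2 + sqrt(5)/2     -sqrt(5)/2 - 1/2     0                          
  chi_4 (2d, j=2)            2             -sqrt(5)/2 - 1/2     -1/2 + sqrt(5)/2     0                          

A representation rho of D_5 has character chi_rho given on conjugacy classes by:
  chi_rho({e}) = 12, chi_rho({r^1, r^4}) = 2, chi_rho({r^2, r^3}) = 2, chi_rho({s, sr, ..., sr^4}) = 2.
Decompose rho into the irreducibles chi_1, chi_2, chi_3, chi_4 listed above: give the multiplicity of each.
Multiplicities: chi_1: 3, chi_2: 1, chi_3: 2, chi_4: 2.

Justification: Use <chi_rho, chi> = (1/|G|) sum_C |C| * chi_rho(C) * conj(chi(C)) with |G| = 10 for each irreducible chi in the table:
  <chi_rho, chi_1> = (1/10)[1*(12)*conj(1) + 2*(2)*conj(1) + 2*(2)*conj(1) + 5*(2)*conj(1)]
      = (1/10)[(12) + (4) + (4) + (10)] = 30/10 = 3
  <chi_rho, chi_2> = (1/10)[1*(12)*conj(1) + 2*(2)*conj(1) + 2*(2)*conj(1) + 5*(2)*conj(-1)]
      = (1/10)[(12) + (4) + (4) + (-10)] = 10/10 = 1
  <chi_rho, chi_3> = (1/10)[1*(12)*conj(2) + 2*(2)*conj(-1/2 + sqrt(5)/2) + 2*(2)*conj(-sqrt(5)/2 - 1/2) + 5*(2)*conj(0)]
      = (1/10)[(24) + (-2 + 2*sqrt(5)) + (-2*sqrt(5) - 2) + (0)] = 20/10 = 2
  <chi_rho, chi_4> = (1/10)[1*(12)*conj(2) + 2*(2)*conj(-sqrt(5)/2 - 1/2) + 2*(2)*conj(-1/2 + sqrt(5)/2) + 5*(2)*conj(0)]
      = (1/10)[(24) + (-2*sqrt(5) - 2) + (-2 + 2*sqrt(5)) + (0)] = 20/10 = 2
Dimension check: dim(rho) = sum (mult * dim) = 3*1 + 1*1 + 2*2 + 2*2 = 12 = chi_rho(e) = 12.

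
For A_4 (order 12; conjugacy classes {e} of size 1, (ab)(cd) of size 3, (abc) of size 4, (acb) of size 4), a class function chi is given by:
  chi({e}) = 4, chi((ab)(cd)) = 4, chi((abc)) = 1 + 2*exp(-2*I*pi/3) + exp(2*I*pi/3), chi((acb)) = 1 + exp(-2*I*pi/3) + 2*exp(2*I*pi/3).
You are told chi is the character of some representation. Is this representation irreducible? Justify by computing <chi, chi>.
Not irreducible (reducible): <chi, chi> = 6 > 1.

Reasoning: <chi, chi> = (1/|G|) sum_C |C| * |chi(C)|^2 = (1/12)[1*|4|^2 + 3*|4|^2 + 4*|1 + 2*exp(-2*I*pi/3) + exp(2*I*pi/3)|^2 + 4*|1 + exp(-2*I*pi/3) + 2*exp(2*I*pi/3)|^2]
  = (1/12)[(16) + (48) + (4) + (4)] = 72/12 = 6.
(Exp terms are combined using exp(i*s)*conj(exp(i*t)) = exp(i*(s-t)), and sums of them are collapsed using the identity that for every m > 1 the m distinct m-th roots of unity sum to 0, e.g. 1 + exp(2*I*pi/3) + exp(-2*I*pi/3) = 0.)
A character is irreducible iff <chi, chi> = 1, so this representation is reducible.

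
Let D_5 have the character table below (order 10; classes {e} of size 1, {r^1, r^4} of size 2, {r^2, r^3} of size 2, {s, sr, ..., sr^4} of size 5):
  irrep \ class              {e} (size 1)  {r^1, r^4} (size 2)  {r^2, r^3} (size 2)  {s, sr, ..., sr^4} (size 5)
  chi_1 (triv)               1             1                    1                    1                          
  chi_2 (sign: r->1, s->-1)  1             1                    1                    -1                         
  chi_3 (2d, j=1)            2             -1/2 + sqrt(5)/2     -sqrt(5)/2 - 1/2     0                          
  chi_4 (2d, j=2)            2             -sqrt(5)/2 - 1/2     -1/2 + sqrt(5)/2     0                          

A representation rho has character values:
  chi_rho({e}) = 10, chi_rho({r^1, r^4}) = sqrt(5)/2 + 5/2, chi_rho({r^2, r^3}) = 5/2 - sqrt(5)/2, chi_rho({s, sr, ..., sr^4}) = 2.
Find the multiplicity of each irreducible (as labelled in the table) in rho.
Multiplicities: chi_1: 3, chi_2: 1, chi_3: 2, chi_4: 1.

Derivation: Use <chi_rho, chi> = (1/|G|) sum_C |C| * chi_rho(C) * conj(chi(C)) with |G| = 10 for each irreducible chi in the table:
  <chi_rho, chi_1> = (1/10)[1*(10)*conj(1) + 2*(sqrt(5)/2 + 5/2)*conj(1) + 2*(5/2 - sqrt(5)/2)*conj(1) + 5*(2)*conj(1)]
      = (1/10)[(10) + (sqrt(5) + 5) + (5 - sqrt(5)) + (10)] = 30/10 = 3
  <chi_rho, chi_2> = (1/10)[1*(10)*conj(1) + 2*(sqrt(5)/2 + 5/2)*conj(1) + 2*(5/2 - sqrt(5)/2)*conj(1) + 5*(2)*conj(-1)]
      = (1/10)[(10) + (sqrt(5) + 5) + (5 - sqrt(5)) + (-10)] = 10/10 = 1
  <chi_rho, chi_3> = (1/10)[1*(10)*conj(2) + 2*(sqrt(5)/2 + 5/2)*conj(-1/2 + sqrt(5)/2) + 2*(5/2 - sqrt(5)/2)*conj(-sqrt(5)/2 - 1/2) + 5*(2)*conj(0)]
      = (1/10)[(20) + (2*sqrt(5)) + (-2*sqrt(5)) + (0)] = 20/10 = 2
  <chi_rho, chi_4> = (1/10)[1*(10)*conj(2) + 2*(sqrt(5)/2 + 5/2)*conj(-sqrt(5)/2 - 1/2) + 2*(5/2 - sqrt(5)/2)*conj(-1/2 + sqrt(5)/2) + 5*(2)*conj(0)]
      = (1/10)[(20) + (-3*sqrt(5) - 5) + (-5 + 3*sqrt(5)) + (0)] = 10/10 = 1
Dimension check: dim(rho) = sum (mult * dim) = 3*1 + 1*1 + 2*2 + 1*2 = 10 = chi_rho(e) = 10.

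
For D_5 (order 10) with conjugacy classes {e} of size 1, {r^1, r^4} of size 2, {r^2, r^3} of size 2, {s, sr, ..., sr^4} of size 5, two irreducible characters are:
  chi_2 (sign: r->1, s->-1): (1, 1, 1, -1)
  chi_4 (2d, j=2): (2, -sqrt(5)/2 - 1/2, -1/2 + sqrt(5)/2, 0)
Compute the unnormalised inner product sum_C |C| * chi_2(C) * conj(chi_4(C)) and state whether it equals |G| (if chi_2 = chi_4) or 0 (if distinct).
Sum = 0; so <chi_2, chi_4> = 0 (distinct irreducibles are orthogonal).

Why: Compute term by term over conjugacy classes (|C| * chi_2(C) * conj(chi_4(C))):
  1*(1)*conj(2) + 2*(1)*conj(-sqrt(5)/2 - 1/2) + 2*(1)*conj(-1/2 + sqrt(5)/2) + 5*(-1)*conj(0)
  = (2) + (-sqrt(5) - 1) + (-1 + sqrt(5)) + (0)
  = 0.
Dividing by |G| = 10 gives 0/10 = 0, matching the row-orthogonality relation <chi_2, chi_4> = [chi_2 = chi_4].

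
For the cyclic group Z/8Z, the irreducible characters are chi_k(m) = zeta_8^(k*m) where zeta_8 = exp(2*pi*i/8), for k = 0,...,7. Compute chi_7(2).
chi_7(2) = zeta_8^14 = -I

Details: chi_7(2) = zeta_8^(7*2) = zeta_8^14. Since zeta_8^8 = 1, this equals zeta_8^6 = exp(2*pi*i*6/8) = -I.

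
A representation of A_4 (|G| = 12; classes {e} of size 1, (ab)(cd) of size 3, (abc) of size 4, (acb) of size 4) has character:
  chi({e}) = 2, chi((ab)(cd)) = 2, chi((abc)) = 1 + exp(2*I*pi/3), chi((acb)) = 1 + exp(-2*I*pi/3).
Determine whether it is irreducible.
Not irreducible (reducible): <chi, chi> = 2 > 1.

Details: <chi, chi> = (1/|G|) sum_C |C| * |chi(C)|^2 = (1/12)[1*|2|^2 + 3*|2|^2 + 4*|1 + exp(2*I*pi/3)|^2 + 4*|1 + exp(-2*I*pi/3)|^2]
  = (1/12)[(4) + (12) + (4) + (4)] = 24/12 = 2.
(Exp terms are combined using exp(i*s)*conj(exp(i*t)) = exp(i*(s-t)), and sums of them are collapsed using the identity that for every m > 1 the m distinct m-th roots of unity sum to 0, e.g. 1 + exp(2*I*pi/3) + exp(-2*I*pi/3) = 0.)
A character is irreducible iff <chi, chi> = 1, so this representation is reducible.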